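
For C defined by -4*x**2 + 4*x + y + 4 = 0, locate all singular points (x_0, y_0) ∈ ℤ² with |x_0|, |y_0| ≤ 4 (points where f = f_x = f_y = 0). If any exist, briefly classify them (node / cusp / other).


No singular points in the scanned grid; C is smooth there.

Compute partial derivatives:
  f_x = 4 - 8*x.
  f_y = 1.
f_y = 1 is a nonzero constant, so f_y never vanishes: no point (x, y) can satisfy f = f_x = f_y = 0. In particular no (x, y) ∈ {−4, ..., 4}² is singular; the curve is smooth.


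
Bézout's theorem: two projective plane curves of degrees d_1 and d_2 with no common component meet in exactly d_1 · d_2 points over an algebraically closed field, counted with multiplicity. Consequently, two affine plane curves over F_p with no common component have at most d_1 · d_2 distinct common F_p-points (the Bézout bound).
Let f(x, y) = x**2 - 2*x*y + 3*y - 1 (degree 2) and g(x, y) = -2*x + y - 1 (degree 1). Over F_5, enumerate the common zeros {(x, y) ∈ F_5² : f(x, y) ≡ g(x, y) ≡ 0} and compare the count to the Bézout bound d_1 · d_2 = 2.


Common zeros: {(4, 4)}; count = 1; Bézout bound = 2.

deg(f) = 2, deg(g) = 1, so Bézout bound = 2.
Scan x ∈ F_5. For each x, list the y ∈ F_5 with f(x, y) ≡ 0 and those with g(x, y) ≡ 0 (mod 5); the common zeros in that column are the intersection.
  x = 0: f ≡ 0 at y ∈ {2}; g ≡ 0 at y ∈ {1}; common: ∅.
  x = 1: f ≡ 0 at y ∈ {0}; g ≡ 0 at y ∈ {3}; common: ∅.
  x = 2: f ≡ 0 at y ∈ {3}; g ≡ 0 at y ∈ {0}; common: ∅.
  x = 3: f ≡ 0 at y ∈ {1}; g ≡ 0 at y ∈ {2}; common: ∅.
  x = 4: f ≡ 0 at y ∈ {0, 1, 2, 3, 4}; g ≡ 0 at y ∈ {4}; common: {4}.
Collecting: common zeros = {(4, 4)}, so the count is 1.
Comparison with the Bézout bound: 1 ≤ 2 = deg(f)·deg(g), as expected for curves with no common component (the affine F_5-count falls short of the bound because intersections may lie at infinity, over extension fields, or carry multiplicity).


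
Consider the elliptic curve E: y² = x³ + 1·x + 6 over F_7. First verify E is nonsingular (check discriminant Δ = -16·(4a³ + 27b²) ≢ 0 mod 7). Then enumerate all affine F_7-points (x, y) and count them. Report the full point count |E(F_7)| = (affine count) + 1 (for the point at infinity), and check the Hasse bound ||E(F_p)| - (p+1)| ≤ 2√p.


Affine points = {(1, 1), (1, 6), (2, 3), (2, 4), (3, 1), (3, 6), (4, 2), (4, 5), (6, 2), (6, 5)}; affine count = 10; |E(F_7)| = 11.

Discriminant check: Δ ∝ 4a³ + 27b² = 4·1³ + 27·6² = 4·1 + 27·36 ≡ 3 (mod 7). Nonzero ⇒ E is nonsingular.
For each x ∈ F_7, compute rhs = x³ + 1·x + 6 mod 7, then count y ∈ F_7 with y² ≡ rhs.
  x = 0: rhs = 6, matching y values: none (0 points).
  x = 1: rhs = 1, matching y values: 1, 6 (2 points).
  x = 2: rhs = 2, matching y values: 3, 4 (2 points).
  x = 3: rhs = 1, matching y values: 1, 6 (2 points).
  x = 4: rhs = 4, matching y values: 2, 5 (2 points).
  x = 5: rhs = 3, matching y values: none (0 points).
  x = 6: rhs = 4, matching y values: 2, 5 (2 points).
Total affine count: 10.
Full point count |E(F_7)| = 10 + 1 = 11.
Hasse bound: |11 − (7+1)| = |3| = 3 ≤ 2√7 ≈ 5.2915 ✓.


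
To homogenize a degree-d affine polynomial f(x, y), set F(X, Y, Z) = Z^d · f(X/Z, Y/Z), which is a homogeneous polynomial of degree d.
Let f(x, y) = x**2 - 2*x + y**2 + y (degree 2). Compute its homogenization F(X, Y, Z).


F(X, Y, Z) = X**2 - 2*X*Z + Y**2 + Y*Z

deg(f) = 2.
Substitute x = X/Z, y = Y/Z into f, then multiply by Z^2.
  monomial 1·x^2·y^0 ↦ 1·X^2·Y^0·Z^0.
  monomial -2·x^1·y^0 ↦ -2·X^1·Y^0·Z^1.
  monomial 1·x^0·y^2 ↦ 1·X^0·Y^2·Z^0.
  monomial 1·x^0·y^1 ↦ 1·X^0·Y^1·Z^1.
Collecting: F(X, Y, Z) = X**2 - 2*X*Z + Y**2 + Y*Z.


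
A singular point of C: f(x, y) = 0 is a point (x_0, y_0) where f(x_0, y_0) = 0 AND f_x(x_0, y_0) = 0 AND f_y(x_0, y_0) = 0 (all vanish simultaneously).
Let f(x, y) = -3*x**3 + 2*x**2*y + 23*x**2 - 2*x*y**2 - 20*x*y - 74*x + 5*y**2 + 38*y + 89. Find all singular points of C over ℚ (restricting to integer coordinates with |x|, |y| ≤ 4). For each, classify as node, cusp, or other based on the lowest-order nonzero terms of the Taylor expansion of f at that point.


Singular points: {(2, -3)}; classification: node.

Compute partial derivatives:
  f_x = -9*x**2 + 4*x*y + 46*x - 2*y**2 - 20*y - 74.
  f_y = 2*x**2 - 4*x*y - 20*x + 10*y + 38.
Scan x_0 ∈ {−4, ..., 4}. For each x_0, f_y(x_0, y) is a polynomial in y; find its integer roots y ∈ {−4, ..., 4}, then test f_x and f at those candidates.
  x = -4: f_y(-4, y) = 26*y + 150; no integer root y with |y| ≤ 4.
  x = -3: f_y(-3, y) = 22*y + 116; no integer root y with |y| ≤ 4.
  x = -2: f_y(-2, y) = 18*y + 86; no integer root y with |y| ≤ 4.
  x = -1: f_y(-1, y) = 14*y + 60; no integer root y with |y| ≤ 4.
  x = 0: f_y(0, y) = 10*y + 38; no integer root y with |y| ≤ 4.
  x = 1: f_y(1, y) = 6*y + 20; no integer root y with |y| ≤ 4.
  x = 2: f_y(2, y) = 2*y + 6; vanishes at y ∈ {-3}. (2, -3): f_x = 0, f = 0 — SINGULAR.
  x = 3: f_y(3, y) = -2*y - 4; vanishes at y ∈ {-2}. (3, -2): f_x = -9 ≠ 0.
  x = 4: f_y(4, y) = -6*y - 10; no integer root y with |y| ≤ 4.
Only singular point on the grid: (2, -3).
Classify: substitute x = 2 + u, y = -3 + v and expand: f = -3*u**3 + 2*u**2*v - u**2 - 2*u*v**2 + v**2.
No constant or linear terms (consistent with a singular point). Quadratic part: -u**2 + v**2. Cubic part: -3*u**3 + 2*u**2*v - 2*u*v**2.
The quadratic part v**2 - u**2 = (v − u)(v + u) splits into two distinct linear factors, so there are two distinct tangent lines y − -3 = ±(x − 2) — this is a node (ordinary double point).
Classification: node.


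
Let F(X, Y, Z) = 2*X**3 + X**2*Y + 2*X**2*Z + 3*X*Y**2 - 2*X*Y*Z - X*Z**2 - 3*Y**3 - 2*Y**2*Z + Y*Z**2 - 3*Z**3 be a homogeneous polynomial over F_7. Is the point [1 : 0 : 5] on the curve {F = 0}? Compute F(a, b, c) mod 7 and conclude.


F(1,0,5) ≡ 4 (mod 7); P is NOT on the curve.

Evaluate F(1, 0, 5) term-by-term (mod 7).
  2*X**3 ↦ 2·1·1·1 = 2
  X**2*Y ↦ 1·1·0·1 = 0
  2*X**2*Z ↦ 2·1·1·5 = 10
  3*X*Y**2 ↦ 3·1·0·1 = 0
  -2*X*Y*Z ↦ -2·1·0·5 = 0
  -X*Z**2 ↦ -1·1·1·25 = -25
  -3*Y**3 ↦ -3·1·0·1 = 0
  -2*Y**2*Z ↦ -2·1·0·5 = 0
  Y*Z**2 ↦ 1·1·0·25 = 0
  -3*Z**3 ↦ -3·1·1·125 = -375
Sum: F(1, 0, 5) = (2) + (0) + (10) + (0) + (0) + (-25) + (0) + (0) + (0) + (-375) = -388.
Reducing mod 7: -388 ≡ 4 (mod 7).
Since F(a, b, c) ≡ 4 ≠ 0 (mod 7), P does NOT lie on the curve.


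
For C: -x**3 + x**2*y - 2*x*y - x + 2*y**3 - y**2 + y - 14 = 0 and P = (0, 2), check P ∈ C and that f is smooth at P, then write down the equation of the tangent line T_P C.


Tangent line at P: -5*x + 21*y - 42 = 0.

Step 1: f(0, 2) = 0, so P lies on C.
Step 2: partial derivatives
  f_x(x, y) = -3*x**2 + 2*x*y - 2*y - 1, f_y(x, y) = x**2 - 2*x + 6*y**2 - 2*y + 1.
  f_x(P) = -5, f_y(P) = 21 (gradient nonzero, so P is smooth).
Step 3: tangent line at P: -5·(x − 0) + 21·(y − 2) = 0.
Expanding: -5*x + 21*y - 42 = 0.


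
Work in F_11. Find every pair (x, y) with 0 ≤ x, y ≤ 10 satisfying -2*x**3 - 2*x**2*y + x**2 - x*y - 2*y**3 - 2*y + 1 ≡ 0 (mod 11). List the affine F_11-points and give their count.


Affine F_11-points: {(1, 0), (1, 5), (1, 6), (2, 0), (2, 4), (2, 7), (3, 0), (3, 4), (3, 7), (5, 5), (5, 7), (5, 10), (6, 5), (8, 4), (9, 1), (9, 2), (9, 8)}; count = 17.

For each of the 121 pairs (x, y) ∈ F_11², evaluate f(x, y) mod 11. Record the zeros.
  x = 0: [0↦1, 1↦8, 2↦3, 3↦7, 4↦8, 5↦5, 6↦8, 7↦5, 8↦6, 9↦10, 10↦5]  zeros at y ∈ ∅
  x = 1: [0↦0, 1↦4, 2↦7, 3↦8, 4↦6, 5↦0, 6↦0, 7↦5, 8↦3, 9↦4, 10↦7]  zeros at y ∈ {0, 5, 6}
  x = 2: [0↦0, 1↦8, 2↦4, 3↦9, 4↦0, 5↦9, 6↦2, 7↦0, 8↦2, 9↦7, 10↦3]  zeros at y ∈ {0, 4, 7}
  x = 3: [0↦0, 1↦8, 2↦4, 3↦9, 4↦0, 5↦9, 6↦2, 7↦0, 8↦2, 9↦7, 10↦3]  zeros at y ∈ {0, 4, 7}
  x = 4: [0↦10, 1↦3, 2↦6, 3↦7, 4↦5, 5↦10, 6↦10, 7↦4, 8↦2, 9↦3, 10↦6]  zeros at y ∈ ∅
  x = 5: [0↦7, 1↦3, 2↦9, 3↦2, 4↦3, 5↦0, 6↦3, 7↦0, 8↦1, 9↦5, 10↦0]  zeros at y ∈ {5, 7, 10}
  x = 6: [0↦1, 1↦7, 2↦1, 3↦4, 4↦4, 5↦0, 6↦2, 7↦9, 8↦9, 9↦1, 10↦6]  zeros at y ∈ {5}
  x = 7: [0↦2, 1↦3, 2↦3, 3↦1, 4↦7, 5↦9, 6↦6, 7↦8, 8↦3, 9↦1, 10↦1]  zeros at y ∈ ∅
  x = 8: [0↦9, 1↦1, 2↦3, 3↦3, 4↦0, 5↦4, 6↦3, 7↦7, 8↦4, 9↦4, 10↦6]  zeros at y ∈ {4}
  x = 9: [0↦10, 1↦0, 2↦0, 3↦9, 4↦4, 5↦6, 6↦3, 7↦5, 8↦0, 9↦9, 10↦9]  zeros at y ∈ {1, 2, 8}
  x = 10: [0↦4, 1↦10, 2↦4, 3↦7, 4↦7, 5↦3, 6↦5, 7↦1, 8↦1, 9↦4, 10↦9]  zeros at y ∈ ∅
Collecting zeros: affine points = {(1, 0), (1, 5), (1, 6), (2, 0), (2, 4), (2, 7), (3, 0), (3, 4), (3, 7), (5, 5), (5, 7), (5, 10), (6, 5), (8, 4), (9, 1), (9, 2), (9, 8)}.
Total count |C(F_11)_aff| = 17.


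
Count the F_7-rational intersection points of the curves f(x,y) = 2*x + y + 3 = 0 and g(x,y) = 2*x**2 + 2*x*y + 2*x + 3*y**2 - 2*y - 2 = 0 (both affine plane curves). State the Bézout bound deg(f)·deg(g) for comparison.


Common zeros: {(1, 2)}; count = 1; Bézout bound = 2.

deg(f) = 1, deg(g) = 2, so Bézout bound = 2.
Scan x ∈ F_7. For each x, list the y ∈ F_7 with f(x, y) ≡ 0 and those with g(x, y) ≡ 0 (mod 7); the common zeros in that column are the intersection.
  x = 0: f ≡ 0 at y ∈ {4}; g ≡ 0 at y ∈ {5}; common: ∅.
  x = 1: f ≡ 0 at y ∈ {2}; g ≡ 0 at y ∈ {2, 5}; common: {2}.
  x = 2: f ≡ 0 at y ∈ {0}; g ≡ 0 at y ∈ ∅; common: ∅.
  x = 3: f ≡ 0 at y ∈ {5}; g ≡ 0 at y ∈ {2, 6}; common: ∅.
  x = 4: f ≡ 0 at y ∈ {3}; g ≡ 0 at y ∈ {6}; common: ∅.
  x = 5: f ≡ 0 at y ∈ {1}; g ≡ 0 at y ∈ ∅; common: ∅.
  x = 6: f ≡ 0 at y ∈ {6}; g ≡ 0 at y ∈ ∅; common: ∅.
Collecting: common zeros = {(1, 2)}, so the count is 1.
Comparison with the Bézout bound: 1 ≤ 2 = deg(f)·deg(g), as expected for curves with no common component (the affine F_7-count falls short of the bound because intersections may lie at infinity, over extension fields, or carry multiplicity).


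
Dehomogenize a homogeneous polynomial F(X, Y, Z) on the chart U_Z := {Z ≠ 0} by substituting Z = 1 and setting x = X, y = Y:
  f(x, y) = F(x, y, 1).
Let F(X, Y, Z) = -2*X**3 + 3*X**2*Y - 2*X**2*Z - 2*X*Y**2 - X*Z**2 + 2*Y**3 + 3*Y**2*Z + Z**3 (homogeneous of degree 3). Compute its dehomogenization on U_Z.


f(x, y) = -2*x**3 + 3*x**2*y - 2*x**2 - 2*x*y**2 - x + 2*y**3 + 3*y**2 + 1

On U_Z we set Z = 1. Each monomial c·X^i·Y^j·Z^k in F becomes c·x^i·y^j·1^k = c·x^i·y^j.
Substituting Z = 1: F(X, Y, 1) = -2*x**3 + 3*x**2*y - 2*x**2 - 2*x*y**2 - x + 2*y**3 + 3*y**2 + 1.
Note: deg(f) ≤ deg(F) = 3; strict inequality happens when F is divisible by Z (lost terms).


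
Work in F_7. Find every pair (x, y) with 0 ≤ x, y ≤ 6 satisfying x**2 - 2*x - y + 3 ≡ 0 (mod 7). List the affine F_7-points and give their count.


Affine F_7-points: {(0, 3), (1, 2), (2, 3), (3, 6), (4, 4), (5, 4), (6, 6)}; count = 7.

For each of the 49 pairs (x, y) ∈ F_7², evaluate f(x, y) mod 7. Record the zeros.
  x = 0: [0↦3, 1↦2, 2↦1, 3↦0, 4↦6, 5↦5, 6↦4]  zeros at y ∈ {3}
  x = 1: [0↦2, 1↦1, 2↦0, 3↦6, 4↦5, 5↦4, 6↦3]  zeros at y ∈ {2}
  x = 2: [0↦3, 1↦2, 2↦1, 3↦0, 4↦6, 5↦5, 6↦4]  zeros at y ∈ {3}
  x = 3: [0↦6, 1↦5, 2↦4, 3↦3, 4↦2, 5↦1, 6↦0]  zeros at y ∈ {6}
  x = 4: [0↦4, 1↦3, 2↦2, 3↦1, 4↦0, 5↦6, 6↦5]  zeros at y ∈ {4}
  x = 5: [0↦4, 1↦3, 2↦2, 3↦1, 4↦0, 5↦6, 6↦5]  zeros at y ∈ {4}
  x = 6: [0↦6, 1↦5, 2↦4, 3↦3, 4↦2, 5↦1, 6↦0]  zeros at y ∈ {6}
Collecting zeros: affine points = {(0, 3), (1, 2), (2, 3), (3, 6), (4, 4), (5, 4), (6, 6)}.
Total count |C(F_7)_aff| = 7.


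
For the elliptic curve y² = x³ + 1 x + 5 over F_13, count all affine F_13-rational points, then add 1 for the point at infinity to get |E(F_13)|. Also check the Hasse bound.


Affine points = {(3, 3), (3, 10), (7, 2), (7, 11), (10, 1), (10, 12), (12, 4), (12, 9)}; affine count = 8; |E(F_13)| = 9.

Discriminant check: Δ ∝ 4a³ + 27b² = 4·1³ + 27·5² = 4·1 + 27·25 ≡ 3 (mod 13). Nonzero ⇒ E is nonsingular.
For each x ∈ F_13, compute rhs = x³ + 1·x + 5 mod 13, then count y ∈ F_13 with y² ≡ rhs.
  x = 0: rhs = 5, matching y values: none (0 points).
  x = 1: rhs = 7, matching y values: none (0 points).
  x = 2: rhs = 2, matching y values: none (0 points).
  x = 3: rhs = 9, matching y values: 3, 10 (2 points).
  x = 4: rhs = 8, matching y values: none (0 points).
  x = 5: rhs = 5, matching y values: none (0 points).
  x = 6: rhs = 6, matching y values: none (0 points).
  x = 7: rhs = 4, matching y values: 2, 11 (2 points).
  x = 8: rhs = 5, matching y values: none (0 points).
  x = 9: rhs = 2, matching y values: none (0 points).
  x = 10: rhs = 1, matching y values: 1, 12 (2 points).
  x = 11: rhs = 8, matching y values: none (0 points).
  x = 12: rhs = 3, matching y values: 4, 9 (2 points).
Total affine count: 8.
Full point count |E(F_13)| = 8 + 1 = 9.
Hasse bound: |9 − (13+1)| = |-5| = 5 ≤ 2√13 ≈ 7.2111 ✓.


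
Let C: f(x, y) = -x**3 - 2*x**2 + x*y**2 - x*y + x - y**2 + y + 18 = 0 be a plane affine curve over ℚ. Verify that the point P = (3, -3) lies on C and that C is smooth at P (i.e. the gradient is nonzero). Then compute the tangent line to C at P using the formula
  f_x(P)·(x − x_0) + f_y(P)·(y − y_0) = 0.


Tangent line at P: -26*x - 14*y + 36 = 0.

Step 1: f(3, -3) = 0, so P lies on C.
Step 2: partial derivatives
  f_x(x, y) = -3*x**2 - 4*x + y**2 - y + 1, f_y(x, y) = 2*x*y - x - 2*y + 1.
  f_x(P) = -26, f_y(P) = -14 (gradient nonzero, so P is smooth).
Step 3: tangent line at P: -26·(x − 3) + -14·(y − -3) = 0.
Expanding: -26*x - 14*y + 36 = 0.


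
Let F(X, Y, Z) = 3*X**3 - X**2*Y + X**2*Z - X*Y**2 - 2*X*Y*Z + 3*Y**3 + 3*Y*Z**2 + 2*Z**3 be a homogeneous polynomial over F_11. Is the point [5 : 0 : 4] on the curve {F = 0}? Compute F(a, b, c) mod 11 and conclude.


F(5,0,4) ≡ 9 (mod 11); P is NOT on the curve.

Evaluate F(5, 0, 4) term-by-term (mod 11).
  3*X**3 ↦ 3·125·1·1 = 375
  -X**2*Y ↦ -1·25·0·1 = 0
  X**2*Z ↦ 1·25·1·4 = 100
  -X*Y**2 ↦ -1·5·0·1 = 0
  -2*X*Y*Z ↦ -2·5·0·4 = 0
  3*Y**3 ↦ 3·1·0·1 = 0
  3*Y*Z**2 ↦ 3·1·0·16 = 0
  2*Z**3 ↦ 2·1·1·64 = 128
Sum: F(5, 0, 4) = (375) + (0) + (100) + (0) + (0) + (0) + (0) + (128) = 603.
Reducing mod 11: 603 ≡ 9 (mod 11).
Since F(a, b, c) ≡ 9 ≠ 0 (mod 11), P does NOT lie on the curve.


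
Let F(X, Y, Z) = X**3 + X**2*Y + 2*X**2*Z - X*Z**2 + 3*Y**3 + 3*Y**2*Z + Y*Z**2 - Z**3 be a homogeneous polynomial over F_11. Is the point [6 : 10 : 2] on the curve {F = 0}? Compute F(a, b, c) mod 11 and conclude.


F(6,10,2) ≡ 5 (mod 11); P is NOT on the curve.

Evaluate F(6, 10, 2) term-by-term (mod 11).
  X**3 ↦ 1·216·1·1 = 216
  X**2*Y ↦ 1·36·10·1 = 360
  2*X**2*Z ↦ 2·36·1·2 = 144
  -X*Z**2 ↦ -1·6·1·4 = -24
  3*Y**3 ↦ 3·1·1000·1 = 3000
  3*Y**2*Z ↦ 3·1·100·2 = 600
  Y*Z**2 ↦ 1·1·10·4 = 40
  -Z**3 ↦ -1·1·1·8 = -8
Sum: F(6, 10, 2) = (216) + (360) + (144) + (-24) + (3000) + (600) + (40) + (-8) = 4328.
Reducing mod 11: 4328 ≡ 5 (mod 11).
Since F(a, b, c) ≡ 5 ≠ 0 (mod 11), P does NOT lie on the curve.


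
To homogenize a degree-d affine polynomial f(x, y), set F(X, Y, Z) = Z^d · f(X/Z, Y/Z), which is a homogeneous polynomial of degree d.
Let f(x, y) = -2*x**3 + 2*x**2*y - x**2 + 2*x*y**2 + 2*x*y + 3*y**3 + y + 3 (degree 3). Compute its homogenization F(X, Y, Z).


F(X, Y, Z) = -2*X**3 + 2*X**2*Y - X**2*Z + 2*X*Y**2 + 2*X*Y*Z + 3*Y**3 + Y*Z**2 + 3*Z**3

deg(f) = 3.
Substitute x = X/Z, y = Y/Z into f, then multiply by Z^3.
  monomial -2·x^3·y^0 ↦ -2·X^3·Y^0·Z^0.
  monomial 2·x^2·y^1 ↦ 2·X^2·Y^1·Z^0.
  monomial -1·x^2·y^0 ↦ -1·X^2·Y^0·Z^1.
  monomial 2·x^1·y^2 ↦ 2·X^1·Y^2·Z^0.
  monomial 2·x^1·y^1 ↦ 2·X^1·Y^1·Z^1.
  monomial 3·x^0·y^3 ↦ 3·X^0·Y^3·Z^0.
  monomial 1·x^0·y^1 ↦ 1·X^0·Y^1·Z^2.
  monomial 3·x^0·y^0 ↦ 3·X^0·Y^0·Z^3.
Collecting: F(X, Y, Z) = -2*X**3 + 2*X**2*Y - X**2*Z + 2*X*Y**2 + 2*X*Y*Z + 3*Y**3 + Y*Z**2 + 3*Z**3.


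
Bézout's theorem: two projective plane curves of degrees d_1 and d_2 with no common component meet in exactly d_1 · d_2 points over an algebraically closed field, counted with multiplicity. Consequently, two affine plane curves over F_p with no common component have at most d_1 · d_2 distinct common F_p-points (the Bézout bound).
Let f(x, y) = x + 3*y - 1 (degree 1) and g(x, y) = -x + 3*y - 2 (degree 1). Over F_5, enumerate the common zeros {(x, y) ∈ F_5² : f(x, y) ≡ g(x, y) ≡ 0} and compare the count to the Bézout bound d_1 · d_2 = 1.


Common zeros: {(2, 3)}; count = 1; Bézout bound = 1.

deg(f) = 1, deg(g) = 1, so Bézout bound = 1.
Scan x ∈ F_5. For each x, list the y ∈ F_5 with f(x, y) ≡ 0 and those with g(x, y) ≡ 0 (mod 5); the common zeros in that column are the intersection.
  x = 0: f ≡ 0 at y ∈ {2}; g ≡ 0 at y ∈ {4}; common: ∅.
  x = 1: f ≡ 0 at y ∈ {0}; g ≡ 0 at y ∈ {1}; common: ∅.
  x = 2: f ≡ 0 at y ∈ {3}; g ≡ 0 at y ∈ {3}; common: {3}.
  x = 3: f ≡ 0 at y ∈ {1}; g ≡ 0 at y ∈ {0}; common: ∅.
  x = 4: f ≡ 0 at y ∈ {4}; g ≡ 0 at y ∈ {2}; common: ∅.
Collecting: common zeros = {(2, 3)}, so the count is 1.
Comparison with the Bézout bound: 1 ≤ 1 = deg(f)·deg(g), as expected for curves with no common component (the bound is attained).


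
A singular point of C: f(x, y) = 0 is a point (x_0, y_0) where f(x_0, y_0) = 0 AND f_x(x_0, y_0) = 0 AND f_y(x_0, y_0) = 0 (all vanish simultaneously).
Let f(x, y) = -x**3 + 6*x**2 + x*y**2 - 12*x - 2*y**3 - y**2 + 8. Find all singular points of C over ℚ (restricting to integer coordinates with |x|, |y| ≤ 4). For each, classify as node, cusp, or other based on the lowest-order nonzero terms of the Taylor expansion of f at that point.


Singular points: {(2, 0)}; classification: cusp.

Compute partial derivatives:
  f_x = -3*x**2 + 12*x + y**2 - 12.
  f_y = 2*x*y - 6*y**2 - 2*y.
Scan x_0 ∈ {−4, ..., 4}. For each x_0, f_y(x_0, y) is a polynomial in y; find its integer roots y ∈ {−4, ..., 4}, then test f_x and f at those candidates.
  x = -4: f_y(-4, y) = -6*y**2 - 10*y; vanishes at y ∈ {0}. (-4, 0): f_x = -108 ≠ 0.
  x = -3: f_y(-3, y) = -6*y**2 - 8*y; vanishes at y ∈ {0}. (-3, 0): f_x = -75 ≠ 0.
  x = -2: f_y(-2, y) = -6*y**2 - 6*y; vanishes at y ∈ {-1, 0}. (-2, -1): f_x = -47 ≠ 0; (-2, 0): f_x = -48 ≠ 0.
  x = -1: f_y(-1, y) = -6*y**2 - 4*y; vanishes at y ∈ {0}. (-1, 0): f_x = -27 ≠ 0.
  x = 0: f_y(0, y) = -6*y**2 - 2*y; vanishes at y ∈ {0}. (0, 0): f_x = -12 ≠ 0.
  x = 1: f_y(1, y) = -6*y**2; vanishes at y ∈ {0}. (1, 0): f_x = -3 ≠ 0.
  x = 2: f_y(2, y) = -6*y**2 + 2*y; vanishes at y ∈ {0}. (2, 0): f_x = 0, f = 0 — SINGULAR.
  x = 3: f_y(3, y) = -6*y**2 + 4*y; vanishes at y ∈ {0}. (3, 0): f_x = -3 ≠ 0.
  x = 4: f_y(4, y) = -6*y**2 + 6*y; vanishes at y ∈ {0, 1}. (4, 0): f_x = -12 ≠ 0; (4, 1): f_x = -11 ≠ 0.
Only singular point on the grid: (2, 0).
Classify: substitute x = 2 + u, y = 0 + v and expand: f = -u**3 + u*v**2 - 2*v**3 + v**2.
No constant or linear terms (consistent with a singular point). Quadratic part: v**2. Cubic part: -u**3 + u*v**2 - 2*v**3.
The quadratic part v**2 is a perfect square, so there is a single (double) tangent line v = 0, i.e. y = 0. Restricting the cubic part to that line (v = 0) leaves -u**3 ≠ 0, so f is not divisible by v and the branch is v² ≈ u**3 to lowest order — this is a cusp.
Classification: cusp.


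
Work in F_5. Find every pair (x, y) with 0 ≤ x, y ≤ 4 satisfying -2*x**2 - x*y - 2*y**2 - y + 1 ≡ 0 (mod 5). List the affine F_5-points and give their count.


Affine F_5-points: {(0, 3), (0, 4), (1, 1), (1, 3), (3, 4)}; count = 5.

For each of the 25 pairs (x, y) ∈ F_5², evaluate f(x, y) mod 5. Record the zeros.
  x = 0: [0↦1, 1↦3, 2↦1, 3↦0, 4↦0]  zeros at y ∈ {3, 4}
  x = 1: [0↦4, 1↦0, 2↦2, 3↦0, 4↦4]  zeros at y ∈ {1, 3}
  x = 2: [0↦3, 1↦3, 2↦4, 3↦1, 4↦4]  zeros at y ∈ ∅
  x = 3: [0↦3, 1↦2, 2↦2, 3↦3, 4↦0]  zeros at y ∈ {4}
  x = 4: [0↦4, 1↦2, 2↦1, 3↦1, 4↦2]  zeros at y ∈ ∅
Collecting zeros: affine points = {(0, 3), (0, 4), (1, 1), (1, 3), (3, 4)}.
Total count |C(F_5)_aff| = 5.


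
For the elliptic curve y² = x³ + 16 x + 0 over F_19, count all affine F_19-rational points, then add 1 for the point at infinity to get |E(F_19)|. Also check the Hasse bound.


Affine points = {(0, 0), (1, 6), (1, 13), (10, 1), (10, 18), (11, 5), (11, 14), (12, 1), (12, 18), (13, 7), (13, 12), (14, 2), (14, 17), (15, 9), (15, 10), (16, 1), (16, 18), (17, 6), (17, 13)}; affine count = 19; |E(F_19)| = 20.

Discriminant check: Δ ∝ 4a³ + 27b² = 4·16³ + 27·0² = 4·4096 + 27·0 ≡ 6 (mod 19). Nonzero ⇒ E is nonsingular.
For each x ∈ F_19, compute rhs = x³ + 16·x + 0 mod 19, then count y ∈ F_19 with y² ≡ rhs.
  x = 0: rhs = 0, matching y values: 0 (1 points).
  x = 1: rhs = 17, matching y values: 6, 13 (2 points).
  x = 2: rhs = 2, matching y values: none (0 points).
  x = 3: rhs = 18, matching y values: none (0 points).
  x = 4: rhs = 14, matching y values: none (0 points).
  x = 5: rhs = 15, matching y values: none (0 points).
  x = 6: rhs = 8, matching y values: none (0 points).
  x = 7: rhs = 18, matching y values: none (0 points).
  x = 8: rhs = 13, matching y values: none (0 points).
  x = 9: rhs = 18, matching y values: none (0 points).
  x = 10: rhs = 1, matching y values: 1, 18 (2 points).
  x = 11: rhs = 6, matching y values: 5, 14 (2 points).
  x = 12: rhs = 1, matching y values: 1, 18 (2 points).
  x = 13: rhs = 11, matching y values: 7, 12 (2 points).
  x = 14: rhs = 4, matching y values: 2, 17 (2 points).
  x = 15: rhs = 5, matching y values: 9, 10 (2 points).
  x = 16: rhs = 1, matching y values: 1, 18 (2 points).
  x = 17: rhs = 17, matching y values: 6, 13 (2 points).
  x = 18: rhs = 2, matching y values: none (0 points).
Total affine count: 19.
Full point count |E(F_19)| = 19 + 1 = 20.
Hasse bound: |20 − (19+1)| = |0| = 0 ≤ 2√19 ≈ 8.7178 ✓.


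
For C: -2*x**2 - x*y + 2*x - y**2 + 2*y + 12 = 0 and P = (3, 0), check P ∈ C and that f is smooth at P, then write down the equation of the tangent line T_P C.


Tangent line at P: -10*x - y + 30 = 0.

Step 1: f(3, 0) = 0, so P lies on C.
Step 2: partial derivatives
  f_x(x, y) = -4*x - y + 2, f_y(x, y) = -x - 2*y + 2.
  f_x(P) = -10, f_y(P) = -1 (gradient nonzero, so P is smooth).
Step 3: tangent line at P: -10·(x − 3) + -1·(y − 0) = 0.
Expanding: -10*x - y + 30 = 0.


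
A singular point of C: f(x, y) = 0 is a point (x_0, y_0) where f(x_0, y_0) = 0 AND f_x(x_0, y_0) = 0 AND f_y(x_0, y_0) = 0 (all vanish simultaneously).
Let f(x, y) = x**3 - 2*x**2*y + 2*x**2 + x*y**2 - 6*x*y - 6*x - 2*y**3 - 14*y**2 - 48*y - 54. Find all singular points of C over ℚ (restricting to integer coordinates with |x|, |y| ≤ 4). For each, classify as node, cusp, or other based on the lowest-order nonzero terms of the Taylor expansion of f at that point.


Singular points: {(-3, -3)}; classification: node.

Compute partial derivatives:
  f_x = 3*x**2 - 4*x*y + 4*x + y**2 - 6*y - 6.
  f_y = -2*x**2 + 2*x*y - 6*x - 6*y**2 - 28*y - 48.
Scan x_0 ∈ {−4, ..., 4}. For each x_0, f_y(x_0, y) is a polynomial in y; find its integer roots y ∈ {−4, ..., 4}, then test f_x and f at those candidates.
  x = -4: f_y(-4, y) = -6*y**2 - 36*y - 56; no integer root y with |y| ≤ 4.
  x = -3: f_y(-3, y) = -6*y**2 - 34*y - 48; vanishes at y ∈ {-3}. (-3, -3): f_x = 0, f = 0 — SINGULAR.
  x = -2: f_y(-2, y) = -6*y**2 - 32*y - 44; no integer root y with |y| ≤ 4.
  x = -1: f_y(-1, y) = -6*y**2 - 30*y - 44; no integer root y with |y| ≤ 4.
  x = 0: f_y(0, y) = -6*y**2 - 28*y - 48; no integer root y with |y| ≤ 4.
  x = 1: f_y(1, y) = -6*y**2 - 26*y - 56; no integer root y with |y| ≤ 4.
  x = 2: f_y(2, y) = -6*y**2 - 24*y - 68; no integer root y with |y| ≤ 4.
  x = 3: f_y(3, y) = -6*y**2 - 22*y - 84; no integer root y with |y| ≤ 4.
  x = 4: f_y(4, y) = -6*y**2 - 20*y - 104; no integer root y with |y| ≤ 4.
Only singular point on the grid: (-3, -3).
Classify: substitute x = -3 + u, y = -3 + v and expand: f = u**3 - 2*u**2*v - u**2 + u*v**2 - 2*v**3 + v**2.
No constant or linear terms (consistent with a singular point). Quadratic part: -u**2 + v**2. Cubic part: u**3 - 2*u**2*v + u*v**2 - 2*v**3.
The quadratic part v**2 - u**2 = (v − u)(v + u) splits into two distinct linear factors, so there are two distinct tangent lines y − -3 = ±(x − -3) — this is a node (ordinary double point).
Classification: node.


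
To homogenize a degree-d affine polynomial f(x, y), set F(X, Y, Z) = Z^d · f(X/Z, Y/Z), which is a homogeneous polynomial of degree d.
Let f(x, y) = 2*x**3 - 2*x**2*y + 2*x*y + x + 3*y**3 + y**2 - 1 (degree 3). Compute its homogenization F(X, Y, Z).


F(X, Y, Z) = 2*X**3 - 2*X**2*Y + 2*X*Y*Z + X*Z**2 + 3*Y**3 + Y**2*Z - Z**3

deg(f) = 3.
Substitute x = X/Z, y = Y/Z into f, then multiply by Z^3.
  monomial 2·x^3·y^0 ↦ 2·X^3·Y^0·Z^0.
  monomial -2·x^2·y^1 ↦ -2·X^2·Y^1·Z^0.
  monomial 2·x^1·y^1 ↦ 2·X^1·Y^1·Z^1.
  monomial 1·x^1·y^0 ↦ 1·X^1·Y^0·Z^2.
  monomial 3·x^0·y^3 ↦ 3·X^0·Y^3·Z^0.
  monomial 1·x^0·y^2 ↦ 1·X^0·Y^2·Z^1.
  monomial -1·x^0·y^0 ↦ -1·X^0·Y^0·Z^3.
Collecting: F(X, Y, Z) = 2*X**3 - 2*X**2*Y + 2*X*Y*Z + X*Z**2 + 3*Y**3 + Y**2*Z - Z**3.


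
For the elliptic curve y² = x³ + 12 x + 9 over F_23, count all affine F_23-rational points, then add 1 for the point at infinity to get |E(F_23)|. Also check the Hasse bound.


Affine points = {(0, 3), (0, 20), (2, 8), (2, 15), (3, 7), (3, 16), (4, 11), (4, 12), (9, 8), (9, 15), (10, 5), (10, 18), (11, 0), (12, 8), (12, 15), (13, 4), (13, 19), (14, 0), (18, 10), (18, 13), (19, 9), (19, 14), (21, 0)}; affine count = 23; |E(F_23)| = 24.

Discriminant check: Δ ∝ 4a³ + 27b² = 4·12³ + 27·9² = 4·1728 + 27·81 ≡ 14 (mod 23). Nonzero ⇒ E is nonsingular.
For each x ∈ F_23, compute rhs = x³ + 12·x + 9 mod 23, then count y ∈ F_23 with y² ≡ rhs.
  x = 0: rhs = 9, matching y values: 3, 20 (2 points).
  x = 1: rhs = 22, matching y values: none (0 points).
  x = 2: rhs = 18, matching y values: 8, 15 (2 points).
  x = 3: rhs = 3, matching y values: 7, 16 (2 points).
  x = 4: rhs = 6, matching y values: 11, 12 (2 points).
  x = 5: rhs = 10, matching y values: none (0 points).
  x = 6: rhs = 21, matching y values: none (0 points).
  x = 7: rhs = 22, matching y values: none (0 points).
  x = 8: rhs = 19, matching y values: none (0 points).
  x = 9: rhs = 18, matching y values: 8, 15 (2 points).
  x = 10: rhs = 2, matching y values: 5, 18 (2 points).
  x = 11: rhs = 0, matching y values: 0 (1 points).
  x = 12: rhs = 18, matching y values: 8, 15 (2 points).
  x = 13: rhs = 16, matching y values: 4, 19 (2 points).
  x = 14: rhs = 0, matching y values: 0 (1 points).
  x = 15: rhs = 22, matching y values: none (0 points).
  x = 16: rhs = 19, matching y values: none (0 points).
  x = 17: rhs = 20, matching y values: none (0 points).
  x = 18: rhs = 8, matching y values: 10, 13 (2 points).
  x = 19: rhs = 12, matching y values: 9, 14 (2 points).
  x = 20: rhs = 15, matching y values: none (0 points).
  x = 21: rhs = 0, matching y values: 0 (1 points).
  x = 22: rhs = 19, matching y values: none (0 points).
Total affine count: 23.
Full point count |E(F_23)| = 23 + 1 = 24.
Hasse bound: |24 − (23+1)| = |0| = 0 ≤ 2√23 ≈ 9.5917 ✓.


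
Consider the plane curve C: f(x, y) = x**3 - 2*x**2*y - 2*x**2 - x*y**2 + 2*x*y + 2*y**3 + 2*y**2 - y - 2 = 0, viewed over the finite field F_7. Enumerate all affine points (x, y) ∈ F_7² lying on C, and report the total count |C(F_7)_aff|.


Affine F_7-points: {(0, 4), (3, 0), (3, 2), (4, 5)}; count = 4.

For each of the 49 pairs (x, y) ∈ F_7², evaluate f(x, y) mod 7. Record the zeros.
  x = 0: [0↦5, 1↦1, 2↦6, 3↦4, 4↦0, 5↦6, 6↦6]  zeros at y ∈ {4}
  x = 1: [0↦4, 1↦6, 2↦1, 3↦1, 4↦4, 5↦1, 6↦4]  zeros at y ∈ ∅
  x = 2: [0↦5, 1↦2, 2↦4, 3↦2, 4↦1, 5↦6, 6↦1]  zeros at y ∈ ∅
  x = 3: [0↦0, 1↦2, 2↦0, 3↦6, 4↦4, 5↦6, 6↦3]  zeros at y ∈ {0, 2}
  x = 4: [0↦2, 1↦5, 2↦2, 3↦5, 4↦5, 5↦0, 6↦2]  zeros at y ∈ {5}
  x = 5: [0↦3, 1↦3, 2↦2, 3↦5, 4↦3, 5↦1, 6↦4]  zeros at y ∈ ∅
  x = 6: [0↦2, 1↦2, 2↦6, 3↦5, 4↦4, 5↦1, 6↦1]  zeros at y ∈ ∅
Collecting zeros: affine points = {(0, 4), (3, 0), (3, 2), (4, 5)}.
Total count |C(F_7)_aff| = 4.


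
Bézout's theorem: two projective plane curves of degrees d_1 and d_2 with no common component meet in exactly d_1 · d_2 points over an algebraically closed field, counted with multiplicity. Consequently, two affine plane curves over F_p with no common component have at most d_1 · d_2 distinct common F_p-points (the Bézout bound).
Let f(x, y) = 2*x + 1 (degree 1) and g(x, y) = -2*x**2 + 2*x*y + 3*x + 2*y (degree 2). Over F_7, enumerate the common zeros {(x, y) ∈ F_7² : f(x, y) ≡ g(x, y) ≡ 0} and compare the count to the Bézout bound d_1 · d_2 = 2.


Common zeros: {(3, 2)}; count = 1; Bézout bound = 2.

deg(f) = 1, deg(g) = 2, so Bézout bound = 2.
Scan x ∈ F_7. For each x, list the y ∈ F_7 with f(x, y) ≡ 0 and those with g(x, y) ≡ 0 (mod 7); the common zeros in that column are the intersection.
  x = 0: f ≡ 0 at y ∈ ∅; g ≡ 0 at y ∈ {0}; common: ∅.
  x = 1: f ≡ 0 at y ∈ ∅; g ≡ 0 at y ∈ {5}; common: ∅.
  x = 2: f ≡ 0 at y ∈ ∅; g ≡ 0 at y ∈ {5}; common: ∅.
  x = 3: f ≡ 0 at y ∈ {0, 1, 2, 3, 4, 5, 6}; g ≡ 0 at y ∈ {2}; common: {2}.
  x = 4: f ≡ 0 at y ∈ ∅; g ≡ 0 at y ∈ {2}; common: ∅.
  x = 5: f ≡ 0 at y ∈ ∅; g ≡ 0 at y ∈ {0}; common: ∅.
  x = 6: f ≡ 0 at y ∈ ∅; g ≡ 0 at y ∈ ∅; common: ∅.
Collecting: common zeros = {(3, 2)}, so the count is 1.
Comparison with the Bézout bound: 1 ≤ 2 = deg(f)·deg(g), as expected for curves with no common component (the affine F_7-count falls short of the bound because intersections may lie at infinity, over extension fields, or carry multiplicity).


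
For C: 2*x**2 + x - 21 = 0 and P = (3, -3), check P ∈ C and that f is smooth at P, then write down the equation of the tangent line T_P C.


Tangent line at P: 13*x - 39 = 0.

Step 1: f(3, -3) = 0, so P lies on C.
Step 2: partial derivatives
  f_x(x, y) = 4*x + 1, f_y(x, y) = 0.
  f_x(P) = 13, f_y(P) = 0 (gradient nonzero, so P is smooth).
Step 3: tangent line at P: 13·(x − 3) + 0·(y − -3) = 0.
Expanding: 13*x - 39 = 0.


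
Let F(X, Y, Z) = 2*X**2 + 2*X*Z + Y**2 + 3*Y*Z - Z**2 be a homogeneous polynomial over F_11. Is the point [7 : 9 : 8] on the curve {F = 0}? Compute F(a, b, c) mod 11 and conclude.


F(7,9,8) ≡ 3 (mod 11); P is NOT on the curve.

Evaluate F(7, 9, 8) term-by-term (mod 11).
  2*X**2 ↦ 2·49·1·1 = 98
  2*X*Z ↦ 2·7·1·8 = 112
  Y**2 ↦ 1·1·81·1 = 81
  3*Y*Z ↦ 3·1·9·8 = 216
  -Z**2 ↦ -1·1·1·64 = -64
Sum: F(7, 9, 8) = (98) + (112) + (81) + (216) + (-64) = 443.
Reducing mod 11: 443 ≡ 3 (mod 11).
Since F(a, b, c) ≡ 3 ≠ 0 (mod 11), P does NOT lie on the curve.


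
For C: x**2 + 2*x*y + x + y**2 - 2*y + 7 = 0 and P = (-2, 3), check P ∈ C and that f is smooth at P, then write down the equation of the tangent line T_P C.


Tangent line at P: 3*x + 6 = 0.

Step 1: f(-2, 3) = 0, so P lies on C.
Step 2: partial derivatives
  f_x(x, y) = 2*x + 2*y + 1, f_y(x, y) = 2*x + 2*y - 2.
  f_x(P) = 3, f_y(P) = 0 (gradient nonzero, so P is smooth).
Step 3: tangent line at P: 3·(x − -2) + 0·(y − 3) = 0.
Expanding: 3*x + 6 = 0.


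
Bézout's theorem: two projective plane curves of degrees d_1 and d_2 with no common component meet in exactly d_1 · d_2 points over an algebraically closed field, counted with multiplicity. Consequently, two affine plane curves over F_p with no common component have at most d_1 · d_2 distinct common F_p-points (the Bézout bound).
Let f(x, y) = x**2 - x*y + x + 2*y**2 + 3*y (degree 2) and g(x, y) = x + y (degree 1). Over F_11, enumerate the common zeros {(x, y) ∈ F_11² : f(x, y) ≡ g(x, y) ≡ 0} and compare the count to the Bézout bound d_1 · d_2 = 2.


Common zeros: {(0, 0), (6, 5)}; count = 2; Bézout bound = 2.

deg(f) = 2, deg(g) = 1, so Bézout bound = 2.
Scan x ∈ F_11. For each x, list the y ∈ F_11 with f(x, y) ≡ 0 and those with g(x, y) ≡ 0 (mod 11); the common zeros in that column are the intersection.
  x = 0: f ≡ 0 at y ∈ {0, 4}; g ≡ 0 at y ∈ {0}; common: {0}.
  x = 1: f ≡ 0 at y ∈ ∅; g ≡ 0 at y ∈ {10}; common: ∅.
  x = 2: f ≡ 0 at y ∈ ∅; g ≡ 0 at y ∈ {9}; common: ∅.
  x = 3: f ≡ 0 at y ∈ {4, 7}; g ≡ 0 at y ∈ {8}; common: ∅.
  x = 4: f ≡ 0 at y ∈ ∅; g ≡ 0 at y ∈ {7}; common: ∅.
  x = 5: f ≡ 0 at y ∈ ∅; g ≡ 0 at y ∈ {6}; common: ∅.
  x = 6: f ≡ 0 at y ∈ {2, 5}; g ≡ 0 at y ∈ {5}; common: {5}.
  x = 7: f ≡ 0 at y ∈ ∅; g ≡ 0 at y ∈ {4}; common: ∅.
  x = 8: f ≡ 0 at y ∈ ∅; g ≡ 0 at y ∈ {3}; common: ∅.
  x = 9: f ≡ 0 at y ∈ {5, 9}; g ≡ 0 at y ∈ {2}; common: ∅.
  x = 10: f ≡ 0 at y ∈ {0, 9}; g ≡ 0 at y ∈ {1}; common: ∅.
Collecting: common zeros = {(0, 0), (6, 5)}, so the count is 2.
Comparison with the Bézout bound: 2 ≤ 2 = deg(f)·deg(g), as expected for curves with no common component (the bound is attained).


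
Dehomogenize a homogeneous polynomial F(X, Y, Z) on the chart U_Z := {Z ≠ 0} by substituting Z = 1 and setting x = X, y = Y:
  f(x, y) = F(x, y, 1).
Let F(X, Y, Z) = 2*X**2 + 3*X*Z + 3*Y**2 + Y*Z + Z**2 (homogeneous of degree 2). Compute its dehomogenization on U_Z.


f(x, y) = 2*x**2 + 3*x + 3*y**2 + y + 1

On U_Z we set Z = 1. Each monomial c·X^i·Y^j·Z^k in F becomes c·x^i·y^j·1^k = c·x^i·y^j.
Substituting Z = 1: F(X, Y, 1) = 2*x**2 + 3*x + 3*y**2 + y + 1.
Note: deg(f) ≤ deg(F) = 2; strict inequality happens when F is divisible by Z (lost terms).


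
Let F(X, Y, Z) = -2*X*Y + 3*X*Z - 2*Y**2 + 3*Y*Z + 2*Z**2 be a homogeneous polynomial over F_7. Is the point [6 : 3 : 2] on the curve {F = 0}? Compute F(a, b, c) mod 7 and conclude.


F(6,3,2) ≡ 1 (mod 7); P is NOT on the curve.

Evaluate F(6, 3, 2) term-by-term (mod 7).
  -2*X*Y ↦ -2·6·3·1 = -36
  3*X*Z ↦ 3·6·1·2 = 36
  -2*Y**2 ↦ -2·1·9·1 = -18
  3*Y*Z ↦ 3·1·3·2 = 18
  2*Z**2 ↦ 2·1·1·4 = 8
Sum: F(6, 3, 2) = (-36) + (36) + (-18) + (18) + (8) = 8.
Reducing mod 7: 8 ≡ 1 (mod 7).
Since F(a, b, c) ≡ 1 ≠ 0 (mod 7), P does NOT lie on the curve.


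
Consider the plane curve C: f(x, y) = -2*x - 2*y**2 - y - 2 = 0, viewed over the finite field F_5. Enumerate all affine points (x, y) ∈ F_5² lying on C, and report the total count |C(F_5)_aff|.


Affine F_5-points: {(0, 1), (1, 3), (1, 4), (4, 0), (4, 2)}; count = 5.

For each of the 25 pairs (x, y) ∈ F_5², evaluate f(x, y) mod 5. Record the zeros.
  x = 0: [0↦3, 1↦0, 2↦3, 3↦2, 4↦2]  zeros at y ∈ {1}
  x = 1: [0↦1, 1↦3, 2↦1, 3↦0, 4↦0]  zeros at y ∈ {3, 4}
  x = 2: [0↦4, 1↦1, 2↦4, 3↦3, 4↦3]  zeros at y ∈ ∅
  x = 3: [0↦2, 1↦4, 2↦2, 3↦1, 4↦1]  zeros at y ∈ ∅
  x = 4: [0↦0, 1↦2, 2↦0, 3↦4, 4↦4]  zeros at y ∈ {0, 2}
Collecting zeros: affine points = {(0, 1), (1, 3), (1, 4), (4, 0), (4, 2)}.
Total count |C(F_5)_aff| = 5.


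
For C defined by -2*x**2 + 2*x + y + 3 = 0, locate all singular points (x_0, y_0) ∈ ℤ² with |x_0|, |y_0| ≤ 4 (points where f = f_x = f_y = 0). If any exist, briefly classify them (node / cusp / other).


No singular points in the scanned grid; C is smooth there.

Compute partial derivatives:
  f_x = 2 - 4*x.
  f_y = 1.
f_y = 1 is a nonzero constant, so f_y never vanishes: no point (x, y) can satisfy f = f_x = f_y = 0. In particular no (x, y) ∈ {−4, ..., 4}² is singular; the curve is smooth.


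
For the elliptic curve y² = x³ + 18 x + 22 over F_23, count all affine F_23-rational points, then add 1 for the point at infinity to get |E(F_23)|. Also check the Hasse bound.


Affine points = {(1, 8), (1, 15), (6, 1), (6, 22), (7, 10), (7, 13), (9, 4), (9, 19), (10, 11), (10, 12), (16, 6), (16, 17), (19, 1), (19, 22), (21, 1), (21, 22), (22, 7), (22, 16)}; affine count = 18; |E(F_23)| = 19.

Discriminant check: Δ ∝ 4a³ + 27b² = 4·18³ + 27·22² = 4·5832 + 27·484 ≡ 10 (mod 23). Nonzero ⇒ E is nonsingular.
For each x ∈ F_23, compute rhs = x³ + 18·x + 22 mod 23, then count y ∈ F_23 with y² ≡ rhs.
  x = 0: rhs = 22, matching y values: none (0 points).
  x = 1: rhs = 18, matching y values: 8, 15 (2 points).
  x = 2: rhs = 20, matching y values: none (0 points).
  x = 3: rhs = 11, matching y values: none (0 points).
  x = 4: rhs = 20, matching y values: none (0 points).
  x = 5: rhs = 7, matching y values: none (0 points).
  x = 6: rhs = 1, matching y values: 1, 22 (2 points).
  x = 7: rhs = 8, matching y values: 10, 13 (2 points).
  x = 8: rhs = 11, matching y values: none (0 points).
  x = 9: rhs = 16, matching y values: 4, 19 (2 points).
  x = 10: rhs = 6, matching y values: 11, 12 (2 points).
  x = 11: rhs = 10, matching y values: none (0 points).
  x = 12: rhs = 11, matching y values: none (0 points).
  x = 13: rhs = 15, matching y values: none (0 points).
  x = 14: rhs = 5, matching y values: none (0 points).
  x = 15: rhs = 10, matching y values: none (0 points).
  x = 16: rhs = 13, matching y values: 6, 17 (2 points).
  x = 17: rhs = 20, matching y values: none (0 points).
  x = 18: rhs = 14, matching y values: none (0 points).
  x = 19: rhs = 1, matching y values: 1, 22 (2 points).
  x = 20: rhs = 10, matching y values: none (0 points).
  x = 21: rhs = 1, matching y values: 1, 22 (2 points).
  x = 22: rhs = 3, matching y values: 7, 16 (2 points).
Total affine count: 18.
Full point count |E(F_23)| = 18 + 1 = 19.
Hasse bound: |19 − (23+1)| = |-5| = 5 ≤ 2√23 ≈ 9.5917 ✓.


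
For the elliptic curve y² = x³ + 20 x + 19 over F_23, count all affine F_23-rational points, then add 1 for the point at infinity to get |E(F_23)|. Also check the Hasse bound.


Affine points = {(4, 5), (4, 18), (8, 1), (8, 22), (9, 10), (9, 13), (10, 0), (11, 11), (11, 12), (12, 3), (12, 20), (18, 1), (18, 22), (19, 6), (19, 17), (20, 1), (20, 22)}; affine count = 17; |E(F_23)| = 18.

Discriminant check: Δ ∝ 4a³ + 27b² = 4·20³ + 27·19² = 4·8000 + 27·361 ≡ 2 (mod 23). Nonzero ⇒ E is nonsingular.
For each x ∈ F_23, compute rhs = x³ + 20·x + 19 mod 23, then count y ∈ F_23 with y² ≡ rhs.
  x = 0: rhs = 19, matching y values: none (0 points).
  x = 1: rhs = 17, matching y values: none (0 points).
  x = 2: rhs = 21, matching y values: none (0 points).
  x = 3: rhs = 14, matching y values: none (0 points).
  x = 4: rhs = 2, matching y values: 5, 18 (2 points).
  x = 5: rhs = 14, matching y values: none (0 points).
  x = 6: rhs = 10, matching y values: none (0 points).
  x = 7: rhs = 19, matching y values: none (0 points).
  x = 8: rhs = 1, matching y values: 1, 22 (2 points).
  x = 9: rhs = 8, matching y values: 10, 13 (2 points).
  x = 10: rhs = 0, matching y values: 0 (1 points).
  x = 11: rhs = 6, matching y values: 11, 12 (2 points).
  x = 12: rhs = 9, matching y values: 3, 20 (2 points).
  x = 13: rhs = 15, matching y values: none (0 points).
  x = 14: rhs = 7, matching y values: none (0 points).
  x = 15: rhs = 14, matching y values: none (0 points).
  x = 16: rhs = 19, matching y values: none (0 points).
  x = 17: rhs = 5, matching y values: none (0 points).
  x = 18: rhs = 1, matching y values: 1, 22 (2 points).
  x = 19: rhs = 13, matching y values: 6, 17 (2 points).
  x = 20: rhs = 1, matching y values: 1, 22 (2 points).
  x = 21: rhs = 17, matching y values: none (0 points).
  x = 22: rhs = 21, matching y values: none (0 points).
Total affine count: 17.
Full point count |E(F_23)| = 17 + 1 = 18.
Hasse bound: |18 − (23+1)| = |-6| = 6 ≤ 2√23 ≈ 9.5917 ✓.


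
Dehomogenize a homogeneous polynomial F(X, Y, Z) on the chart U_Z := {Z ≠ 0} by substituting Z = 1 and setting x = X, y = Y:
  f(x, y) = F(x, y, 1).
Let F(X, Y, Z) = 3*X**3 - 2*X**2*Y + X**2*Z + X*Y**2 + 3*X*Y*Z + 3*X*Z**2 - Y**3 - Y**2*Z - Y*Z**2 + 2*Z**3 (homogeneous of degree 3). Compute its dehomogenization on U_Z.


f(x, y) = 3*x**3 - 2*x**2*y + x**2 + x*y**2 + 3*x*y + 3*x - y**3 - y**2 - y + 2

On U_Z we set Z = 1. Each monomial c·X^i·Y^j·Z^k in F becomes c·x^i·y^j·1^k = c·x^i·y^j.
Substituting Z = 1: F(X, Y, 1) = 3*x**3 - 2*x**2*y + x**2 + x*y**2 + 3*x*y + 3*x - y**3 - y**2 - y + 2.
Note: deg(f) ≤ deg(F) = 3; strict inequality happens when F is divisible by Z (lost terms).
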